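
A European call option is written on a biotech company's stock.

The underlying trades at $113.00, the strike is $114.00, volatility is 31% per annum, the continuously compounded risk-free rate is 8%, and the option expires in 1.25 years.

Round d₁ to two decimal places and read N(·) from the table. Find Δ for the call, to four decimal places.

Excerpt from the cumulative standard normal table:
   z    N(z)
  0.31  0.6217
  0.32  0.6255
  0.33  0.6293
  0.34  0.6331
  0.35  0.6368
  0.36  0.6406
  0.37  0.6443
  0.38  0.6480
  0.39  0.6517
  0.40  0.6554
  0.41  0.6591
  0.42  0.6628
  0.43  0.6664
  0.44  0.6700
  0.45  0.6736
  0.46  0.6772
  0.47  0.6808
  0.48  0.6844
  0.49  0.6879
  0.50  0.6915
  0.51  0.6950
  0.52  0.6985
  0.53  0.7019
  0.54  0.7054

0.6700

σ√T = 0.31·√1.25 = 0.3466
d₁ = [ln(113/114) + (0.08 + ½·0.31²)·1.25] / (σ√T) = (-0.0088 + 0.1601) / 0.3466 = 0.4364 ≈ 0.44
N(d₁) = N(0.44) = 0.6700
Δ_call = N(d₁) = 0.6700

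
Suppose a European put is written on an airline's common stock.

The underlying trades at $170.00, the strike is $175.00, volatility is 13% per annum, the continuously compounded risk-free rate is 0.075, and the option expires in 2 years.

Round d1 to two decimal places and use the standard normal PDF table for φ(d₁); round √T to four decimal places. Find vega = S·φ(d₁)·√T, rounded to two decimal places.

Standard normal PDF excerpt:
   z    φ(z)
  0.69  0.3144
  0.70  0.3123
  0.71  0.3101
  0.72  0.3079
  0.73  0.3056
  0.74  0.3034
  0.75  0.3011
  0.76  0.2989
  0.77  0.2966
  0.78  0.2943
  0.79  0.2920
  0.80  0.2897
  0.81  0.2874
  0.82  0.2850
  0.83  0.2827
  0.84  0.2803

σ√T = 0.13·√2 = 0.1838
ln(S/K) + (r + σ²/2)T = ln(170/175) + (0.075 + 0.13²/2)·2 = -0.0290 + 0.1669 = 0.1379
d₁ = 0.1379 / 0.1838 = 0.7501 which rounds to 0.75
√T = √2 = 1.4142
φ(d₁) = φ(0.75) = 0.3011
vega = S·φ(d₁)·√T = 170·0.3011·1.4142 = 72.3887

72.39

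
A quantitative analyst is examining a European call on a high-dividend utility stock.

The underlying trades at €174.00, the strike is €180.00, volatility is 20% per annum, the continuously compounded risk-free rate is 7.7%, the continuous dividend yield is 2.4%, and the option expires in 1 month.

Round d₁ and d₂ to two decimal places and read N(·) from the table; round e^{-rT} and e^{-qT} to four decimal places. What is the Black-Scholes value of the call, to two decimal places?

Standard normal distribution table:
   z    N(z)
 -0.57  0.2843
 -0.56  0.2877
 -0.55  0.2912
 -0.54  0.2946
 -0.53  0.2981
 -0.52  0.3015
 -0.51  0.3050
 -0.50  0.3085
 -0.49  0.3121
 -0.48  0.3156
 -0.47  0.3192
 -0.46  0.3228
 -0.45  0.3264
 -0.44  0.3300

T = 0.08333;  σ√T = 0.0577
d₁ = [ln(174/180) + (0.077 − 0.024 + ½·0.2²)·0.08333] / (σ√T) = (-0.0339 + 0.0061) / 0.0577 = -0.4818 which rounds to -0.48
d₂ = -0.4818 − 0.0577 = -0.5396 which rounds to -0.54
e^(−qT) = e^(−0.024·0.08333) = 0.9980;  e^(−rT) = e^(−0.077·0.08333) = 0.9936
C = 174·0.9980·N(-0.48) − 180·0.9936·N(-0.54) = 174·0.9980·0.3156 − 180·0.9936·0.2946 = 54.8046 − 52.6886 = 2.1160

€2.12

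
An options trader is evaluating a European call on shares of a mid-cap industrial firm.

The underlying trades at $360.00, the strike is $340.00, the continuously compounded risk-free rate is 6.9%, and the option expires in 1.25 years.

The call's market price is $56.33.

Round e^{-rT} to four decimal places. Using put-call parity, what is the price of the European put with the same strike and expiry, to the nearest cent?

$8.25

e^(−rT) = e^(−0.069·1.25) = 0.9174
Put-call parity: C − P = S − K·e^(−rT) = 360 − 340·0.9174 = 360 − 311.9160 = 48.0840
P = C − (C − P) = 56.33 − (48.0840) = 8.2460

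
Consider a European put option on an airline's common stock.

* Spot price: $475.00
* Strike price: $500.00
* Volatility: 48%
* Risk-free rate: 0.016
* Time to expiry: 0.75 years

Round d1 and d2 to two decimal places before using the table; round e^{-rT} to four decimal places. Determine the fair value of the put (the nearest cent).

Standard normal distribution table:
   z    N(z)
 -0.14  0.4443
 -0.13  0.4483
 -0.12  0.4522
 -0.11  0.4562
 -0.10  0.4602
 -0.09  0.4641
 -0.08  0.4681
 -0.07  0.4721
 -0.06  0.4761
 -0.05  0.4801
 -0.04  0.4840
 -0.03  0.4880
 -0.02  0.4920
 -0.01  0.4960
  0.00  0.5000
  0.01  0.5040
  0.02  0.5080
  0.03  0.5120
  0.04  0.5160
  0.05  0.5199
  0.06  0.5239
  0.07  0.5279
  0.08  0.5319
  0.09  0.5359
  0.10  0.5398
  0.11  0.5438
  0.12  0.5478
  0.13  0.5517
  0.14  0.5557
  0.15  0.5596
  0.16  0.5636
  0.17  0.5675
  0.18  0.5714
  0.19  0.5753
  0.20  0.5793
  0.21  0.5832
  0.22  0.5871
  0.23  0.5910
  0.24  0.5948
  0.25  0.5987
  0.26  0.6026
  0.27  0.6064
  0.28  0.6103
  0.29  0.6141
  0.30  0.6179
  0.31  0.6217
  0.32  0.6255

$88.58

σ√T = 0.48 × 0.8660 = 0.4157
d₁ = [ln(475/500) + (0.016 + 0.48²/2)·0.75] / 0.4157 = [-0.0513 + 0.0984] / 0.4157 = 0.1133 ≈ 0.11
d₂ = d₁ − σ√T = 0.1133 − 0.4157 = -0.3024 ≈ -0.30
exp(−rT) = exp(−0.016·0.75) = 0.9881
N(−d₂) = N(0.30) = 0.6179;  N(−d₁) = N(-0.11) = 0.4562
P = 500·0.9881·0.6179 − 475·0.4562 = 305.2735 − 216.6950 = 88.5785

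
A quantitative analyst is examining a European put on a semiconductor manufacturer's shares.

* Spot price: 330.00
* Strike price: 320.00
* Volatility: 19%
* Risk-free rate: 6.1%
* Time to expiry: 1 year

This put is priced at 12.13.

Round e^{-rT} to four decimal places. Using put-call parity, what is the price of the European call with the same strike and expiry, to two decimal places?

41.07

exp(−rT) = exp(−0.061·1) = 0.9408
Put-call parity: C − P = S − K·e^(−rT) = 330 − 320·0.9408 = 330 − 301.0560 = 28.9440
C = P + (C − P) = 12.13 + (28.9440) = 41.0740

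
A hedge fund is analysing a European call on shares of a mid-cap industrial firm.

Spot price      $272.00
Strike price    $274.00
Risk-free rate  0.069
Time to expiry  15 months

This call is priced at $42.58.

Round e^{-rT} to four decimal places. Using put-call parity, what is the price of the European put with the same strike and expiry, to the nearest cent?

$21.95

e^(−rT) = e^(−0.069·1.25) = 0.9174
Put-call parity: C − P = S − K·e^(−rT) = 272 − 274·0.9174 = 272 − 251.3676 = 20.6324
P = C − (C − P) = 42.58 − (20.6324) = 21.9476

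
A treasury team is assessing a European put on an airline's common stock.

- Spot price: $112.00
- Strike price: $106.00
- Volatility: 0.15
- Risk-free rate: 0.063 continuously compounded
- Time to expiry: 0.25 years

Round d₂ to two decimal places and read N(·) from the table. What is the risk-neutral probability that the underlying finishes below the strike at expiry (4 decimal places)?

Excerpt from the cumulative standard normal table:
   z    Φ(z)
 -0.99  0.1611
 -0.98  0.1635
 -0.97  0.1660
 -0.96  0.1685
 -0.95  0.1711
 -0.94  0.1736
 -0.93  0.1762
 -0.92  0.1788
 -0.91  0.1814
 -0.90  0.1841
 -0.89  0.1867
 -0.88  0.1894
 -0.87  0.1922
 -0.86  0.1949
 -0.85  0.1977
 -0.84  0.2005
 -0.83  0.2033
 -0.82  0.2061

σ√T = 0.15 × 0.5000 = 0.0750
ln(S/K) + (r + σ²/2)T = ln(112/106) + (0.063 + 0.15²/2)·0.25 = 0.0551 + 0.0186 = 0.0736
d₁ = 0.0736 / 0.0750 = 0.9816 ≈ 0.98
d₂ = d₁ − σ√T = 0.9816 − 0.0750 = 0.9066 ≈ 0.91
Risk-neutral Pr[S_T < K] = N(−d₂) = N(-0.91) = 0.1814

0.1814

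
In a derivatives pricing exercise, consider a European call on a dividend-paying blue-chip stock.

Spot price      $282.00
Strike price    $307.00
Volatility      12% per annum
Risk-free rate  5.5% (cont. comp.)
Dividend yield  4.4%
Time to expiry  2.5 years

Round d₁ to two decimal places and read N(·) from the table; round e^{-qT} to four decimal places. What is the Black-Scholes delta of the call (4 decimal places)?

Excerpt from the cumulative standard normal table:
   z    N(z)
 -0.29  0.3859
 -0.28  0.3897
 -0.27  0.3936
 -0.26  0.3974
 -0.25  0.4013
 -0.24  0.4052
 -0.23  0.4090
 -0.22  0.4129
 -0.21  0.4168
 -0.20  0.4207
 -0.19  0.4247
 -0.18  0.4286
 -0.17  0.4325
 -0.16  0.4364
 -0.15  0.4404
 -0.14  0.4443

σ√T = 0.12 × 1.5811 = 0.1897
d₁ = [ln(282/307) + (0.055 − 0.044 + 0.12²/2)·2.5] / 0.1897 = [-0.0849 + 0.0455] / 0.1897 = -0.2079 ⇒ -0.21
N(d₁) = N(-0.21) = 0.4168
Δ_call = exp(−qT)·N(d₁) = 0.8958·0.4168 = 0.3734

0.3734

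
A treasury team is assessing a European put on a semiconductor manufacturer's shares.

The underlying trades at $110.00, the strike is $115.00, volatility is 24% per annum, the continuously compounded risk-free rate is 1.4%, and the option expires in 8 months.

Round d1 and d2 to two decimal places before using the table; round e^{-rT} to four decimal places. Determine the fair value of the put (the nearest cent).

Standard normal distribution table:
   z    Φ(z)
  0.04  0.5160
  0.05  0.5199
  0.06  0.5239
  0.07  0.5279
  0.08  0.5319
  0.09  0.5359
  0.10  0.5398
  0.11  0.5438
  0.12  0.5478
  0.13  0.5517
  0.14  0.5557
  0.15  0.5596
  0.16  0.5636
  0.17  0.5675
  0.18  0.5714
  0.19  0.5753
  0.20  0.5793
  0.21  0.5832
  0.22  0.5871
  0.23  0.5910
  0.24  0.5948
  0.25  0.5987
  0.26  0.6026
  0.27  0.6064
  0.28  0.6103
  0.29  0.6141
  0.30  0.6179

$11.02

σ√T = 0.24·√0.6667 = 0.1960
d₁ = [ln(110/115) + (0.014 + 0.24²/2)·0.6667] / 0.1960 = [-0.0445 + 0.0285] / 0.1960 = -0.0812 which rounds to -0.08
d₂ = d₁ − σ√T = -0.0812 − 0.1960 = -0.2772 which rounds to -0.28
e^(−rT) = e^(−0.014·0.6667) = 0.9907
N(−d₂) = N(0.28) = 0.6103;  N(−d₁) = N(0.08) = 0.5319
P = 115·0.9907·0.6103 − 110·0.5319 = 69.5318 − 58.5090 = 11.0228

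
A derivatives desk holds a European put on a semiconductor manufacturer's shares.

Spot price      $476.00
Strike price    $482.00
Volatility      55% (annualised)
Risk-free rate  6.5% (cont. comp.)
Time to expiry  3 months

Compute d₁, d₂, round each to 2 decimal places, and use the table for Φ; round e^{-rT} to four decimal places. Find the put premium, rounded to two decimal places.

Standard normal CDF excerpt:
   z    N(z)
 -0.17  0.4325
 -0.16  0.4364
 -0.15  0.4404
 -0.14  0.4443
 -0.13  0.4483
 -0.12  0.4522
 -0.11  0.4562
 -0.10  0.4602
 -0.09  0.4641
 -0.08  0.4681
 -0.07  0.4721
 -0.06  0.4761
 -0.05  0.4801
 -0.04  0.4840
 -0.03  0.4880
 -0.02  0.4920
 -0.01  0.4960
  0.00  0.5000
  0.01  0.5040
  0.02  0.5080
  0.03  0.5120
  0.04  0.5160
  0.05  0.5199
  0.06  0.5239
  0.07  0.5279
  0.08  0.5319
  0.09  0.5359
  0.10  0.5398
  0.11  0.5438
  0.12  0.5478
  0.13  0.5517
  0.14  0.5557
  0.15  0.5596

T = 0.25;  σ√T = 0.2750
d₁ = [ln(476/482) + (0.065 + ½·0.55²)·0.25] / (σ√T) = (-0.0125 + 0.0541) / 0.2750 = 0.1510 ≈ 0.15
d₂ = 0.1510 − 0.2750 = -0.1240 ≈ -0.12
e^(−rT) = e^(−0.065·0.25) = 0.9839
N(−d₂) = N(0.12) = 0.5478;  N(−d₁) = N(-0.15) = 0.4404
P = 482·0.9839·0.5478 − 476·0.4404 = 259.7886 − 209.6304 = 50.1582

$50.16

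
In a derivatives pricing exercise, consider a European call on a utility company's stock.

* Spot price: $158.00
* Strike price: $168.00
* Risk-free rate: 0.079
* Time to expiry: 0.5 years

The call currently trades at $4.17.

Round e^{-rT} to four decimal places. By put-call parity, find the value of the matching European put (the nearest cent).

exp(−rT) = exp(−0.079·0.5) = 0.9613
Put-call parity: C − P = S − K·e^(−rT) = 158 − 168·0.9613 = 158 − 161.4984 = -3.4984
P = C − (C − P) = 4.17 − (-3.4984) = 7.6684

$7.67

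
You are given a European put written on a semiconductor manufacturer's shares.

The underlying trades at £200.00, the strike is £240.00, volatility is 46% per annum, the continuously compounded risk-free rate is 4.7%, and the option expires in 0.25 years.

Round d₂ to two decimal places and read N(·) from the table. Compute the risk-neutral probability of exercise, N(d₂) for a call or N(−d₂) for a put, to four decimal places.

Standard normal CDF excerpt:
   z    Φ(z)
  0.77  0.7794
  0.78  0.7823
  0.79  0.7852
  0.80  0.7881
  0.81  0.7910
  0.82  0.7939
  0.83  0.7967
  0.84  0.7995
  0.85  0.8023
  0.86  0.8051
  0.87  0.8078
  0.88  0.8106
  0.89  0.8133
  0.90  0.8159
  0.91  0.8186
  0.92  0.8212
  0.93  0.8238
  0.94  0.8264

0.8051

T = 0.25;  σ√T = 0.2300
ln(S/K) + (r + σ²/2)T = ln(200/240) + (0.047 + 0.46²/2)·0.25 = -0.1823 + 0.0382 = -0.1441
d₁ = -0.1441 / 0.2300 = -0.6266 which rounds to -0.63
d₂ = d₁ − σ√T = -0.6266 − 0.2300 = -0.8566 which rounds to -0.86
Risk-neutral Pr[S_T < K] = N(−d₂) = N(0.86) = 0.8051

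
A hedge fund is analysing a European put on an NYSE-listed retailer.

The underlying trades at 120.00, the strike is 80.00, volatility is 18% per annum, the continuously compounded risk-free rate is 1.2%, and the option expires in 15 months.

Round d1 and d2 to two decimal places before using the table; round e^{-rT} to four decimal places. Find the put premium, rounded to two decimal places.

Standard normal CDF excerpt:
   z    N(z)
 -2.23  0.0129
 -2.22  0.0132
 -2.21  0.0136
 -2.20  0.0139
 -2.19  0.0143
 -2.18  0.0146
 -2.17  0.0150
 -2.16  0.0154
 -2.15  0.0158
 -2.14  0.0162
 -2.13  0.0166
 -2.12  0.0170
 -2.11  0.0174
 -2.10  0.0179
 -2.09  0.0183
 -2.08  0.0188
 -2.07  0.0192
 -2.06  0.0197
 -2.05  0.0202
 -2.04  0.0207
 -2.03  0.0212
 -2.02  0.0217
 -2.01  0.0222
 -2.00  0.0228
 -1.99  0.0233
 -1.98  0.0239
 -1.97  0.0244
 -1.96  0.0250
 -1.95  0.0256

0.12

σ√T = 0.18·√1.25 = 0.2012
d₁ = [ln(120/80) + (0.012 + 0.18²/2)·1.25] / 0.2012 = [0.4055 + 0.0352] / 0.2012 = 2.1899 ≈ 2.19
d₂ = d₁ − σ√T = 2.1899 − 0.2012 = 1.9887 ≈ 1.99
e^(−rT) = e^(−0.012·1.25) = 0.9851
N(−d₂) = N(-1.99) = 0.0233;  N(−d₁) = N(-2.19) = 0.0143
P = 80·0.9851·0.0233 − 120·0.0143 = 1.8362 − 1.7160 = 0.1202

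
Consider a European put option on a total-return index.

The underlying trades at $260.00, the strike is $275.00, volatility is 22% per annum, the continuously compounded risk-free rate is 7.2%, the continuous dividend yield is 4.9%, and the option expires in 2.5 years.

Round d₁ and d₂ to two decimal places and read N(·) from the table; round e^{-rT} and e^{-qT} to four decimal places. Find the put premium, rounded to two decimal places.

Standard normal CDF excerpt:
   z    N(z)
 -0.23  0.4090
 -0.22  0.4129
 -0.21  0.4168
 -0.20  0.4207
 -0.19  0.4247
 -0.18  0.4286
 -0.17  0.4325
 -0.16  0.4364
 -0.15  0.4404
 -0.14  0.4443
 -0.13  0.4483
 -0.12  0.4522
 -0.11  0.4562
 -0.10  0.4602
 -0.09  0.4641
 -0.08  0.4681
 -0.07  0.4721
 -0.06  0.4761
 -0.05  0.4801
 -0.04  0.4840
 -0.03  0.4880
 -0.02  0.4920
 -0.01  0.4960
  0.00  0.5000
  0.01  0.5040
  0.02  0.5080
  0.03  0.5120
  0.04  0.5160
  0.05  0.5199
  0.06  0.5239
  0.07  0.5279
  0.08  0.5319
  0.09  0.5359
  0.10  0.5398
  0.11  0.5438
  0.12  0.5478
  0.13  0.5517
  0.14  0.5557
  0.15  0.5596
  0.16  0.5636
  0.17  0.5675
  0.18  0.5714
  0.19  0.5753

$31.77

σ√T = 0.22 × 1.5811 = 0.3479
d₁ = [ln(260/275) + (0.072 − 0.049 + 0.22²/2)·2.5] / 0.3479 = [-0.0561 + 0.1180] / 0.3479 = 0.1780 ≈ 0.18
d₂ = d₁ − σ√T = 0.1780 − 0.3479 = -0.1699 ≈ -0.17
e^(−qT) = e^(−0.049·2.5) = 0.8847;  e^(−rT) = e^(−0.072·2.5) = 0.8353
P = 275·0.8353·N(0.17) − 260·0.8847·N(-0.18) = 275·0.8353·0.5675 − 260·0.8847·0.4286 = 130.3590 − 98.5874 = 31.7716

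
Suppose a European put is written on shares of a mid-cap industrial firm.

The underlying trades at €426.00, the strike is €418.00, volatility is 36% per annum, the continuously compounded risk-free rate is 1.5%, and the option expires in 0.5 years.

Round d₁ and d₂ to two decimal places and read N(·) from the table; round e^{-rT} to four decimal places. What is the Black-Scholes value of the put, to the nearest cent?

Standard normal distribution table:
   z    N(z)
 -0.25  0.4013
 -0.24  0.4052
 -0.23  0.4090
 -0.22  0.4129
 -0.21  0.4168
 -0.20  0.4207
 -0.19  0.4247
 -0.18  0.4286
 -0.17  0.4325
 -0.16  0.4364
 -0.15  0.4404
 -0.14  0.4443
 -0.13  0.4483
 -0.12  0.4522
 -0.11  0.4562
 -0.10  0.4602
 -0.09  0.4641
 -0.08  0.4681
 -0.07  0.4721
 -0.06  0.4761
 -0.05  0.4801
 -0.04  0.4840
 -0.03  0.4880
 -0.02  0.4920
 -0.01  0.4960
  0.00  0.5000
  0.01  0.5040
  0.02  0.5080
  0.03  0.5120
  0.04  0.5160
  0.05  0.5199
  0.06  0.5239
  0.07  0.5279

σ√T = 0.36·√0.5 = 0.2546
ln(S/K) + (r + σ²/2)T = ln(426/418) + (0.015 + 0.36²/2)·0.5 = 0.0190 + 0.0399 = 0.0589
d₁ = 0.0589 / 0.2546 = 0.2312 → 0.23
d₂ = d₁ − σ√T = 0.2312 − 0.2546 = -0.0233 → -0.02
e^(−rT) = e^(−0.015·0.5) = 0.9925
N(−d₂) = N(0.02) = 0.5080;  N(−d₁) = N(-0.23) = 0.4090
P = 418·0.9925·0.5080 − 426·0.4090 = 210.7514 − 174.2340 = 36.5174

€36.52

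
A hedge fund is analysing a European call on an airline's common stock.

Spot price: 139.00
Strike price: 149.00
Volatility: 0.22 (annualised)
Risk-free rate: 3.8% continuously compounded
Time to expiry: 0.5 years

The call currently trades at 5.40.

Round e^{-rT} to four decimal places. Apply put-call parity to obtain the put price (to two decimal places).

e^(−rT) = e^(−0.038·0.5) = 0.9812
Put-call parity: C − P = S − K·e^(−rT) = 139 − 149·0.9812 = 139 − 146.1988 = -7.1988
P = C − (C − P) = 5.40 − (-7.1988) = 12.5988

12.60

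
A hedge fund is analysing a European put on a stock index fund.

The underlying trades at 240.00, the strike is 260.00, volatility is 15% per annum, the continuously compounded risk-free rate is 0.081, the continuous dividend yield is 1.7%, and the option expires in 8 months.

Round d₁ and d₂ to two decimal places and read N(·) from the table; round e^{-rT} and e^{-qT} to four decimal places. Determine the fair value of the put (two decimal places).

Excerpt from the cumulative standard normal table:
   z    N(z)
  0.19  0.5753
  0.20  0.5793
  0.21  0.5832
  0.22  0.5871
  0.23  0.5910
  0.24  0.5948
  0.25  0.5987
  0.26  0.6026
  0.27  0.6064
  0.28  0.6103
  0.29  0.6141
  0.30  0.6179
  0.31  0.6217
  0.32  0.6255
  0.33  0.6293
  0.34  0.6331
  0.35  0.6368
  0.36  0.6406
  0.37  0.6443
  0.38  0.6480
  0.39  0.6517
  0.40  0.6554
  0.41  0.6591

17.57

σ√T = 0.15 × 0.8165 = 0.1225
d₁ = [ln(240/260) + (0.081 − 0.017 + ½·0.15²)·0.6667] / (σ√T) = (-0.0800 + 0.0502) / 0.1225 = -0.2439 → -0.24
d₂ = -0.2439 − 0.1225 = -0.3664 → -0.37
e^(−qT) = e^(−0.017·0.6667) = 0.9887;  e^(−rT) = e^(−0.081·0.6667) = 0.9474
N(−d₂) = N(0.37) = 0.6443;  N(−d₁) = N(0.24) = 0.5948
P = 260·0.9474·0.6443 − 240·0.9887·0.5948 = 158.7066 − 141.1389 = 17.5677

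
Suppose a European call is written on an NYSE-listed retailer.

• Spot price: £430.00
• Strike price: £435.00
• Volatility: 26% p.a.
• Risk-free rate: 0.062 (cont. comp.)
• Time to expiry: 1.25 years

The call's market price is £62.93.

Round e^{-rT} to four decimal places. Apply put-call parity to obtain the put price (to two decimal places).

exp(−rT) = exp(−0.062·1.25) = 0.9254
Put-call parity: C − P = S − K·e^(−rT) = 430 − 435·0.9254 = 430 − 402.5490 = 27.4510
P = C − (C − P) = 62.93 − (27.4510) = 35.4790

£35.48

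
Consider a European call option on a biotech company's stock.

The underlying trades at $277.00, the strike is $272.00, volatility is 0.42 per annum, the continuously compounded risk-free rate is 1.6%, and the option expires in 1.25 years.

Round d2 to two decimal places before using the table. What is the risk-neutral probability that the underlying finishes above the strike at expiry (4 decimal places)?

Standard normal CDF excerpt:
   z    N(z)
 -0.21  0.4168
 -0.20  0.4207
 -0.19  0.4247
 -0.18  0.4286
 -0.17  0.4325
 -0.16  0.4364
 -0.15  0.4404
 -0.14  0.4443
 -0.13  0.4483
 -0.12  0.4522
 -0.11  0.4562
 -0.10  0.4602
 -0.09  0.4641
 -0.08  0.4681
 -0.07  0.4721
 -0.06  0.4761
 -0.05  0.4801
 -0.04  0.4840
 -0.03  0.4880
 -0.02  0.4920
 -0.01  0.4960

T = 1.25;  σ√T = 0.4696
ln(S/K) + (r + σ²/2)T = ln(277/272) + (0.016 + 0.42²/2)·1.25 = 0.0182 + 0.1302 = 0.1485
d₁ = 0.1485 / 0.4696 = 0.3162 which rounds to 0.32
d₂ = d₁ − σ√T = 0.3162 − 0.4696 = -0.1534 which rounds to -0.15
Risk-neutral Pr[S_T > K] = N(d₂) = N(-0.15) = 0.4404

0.4404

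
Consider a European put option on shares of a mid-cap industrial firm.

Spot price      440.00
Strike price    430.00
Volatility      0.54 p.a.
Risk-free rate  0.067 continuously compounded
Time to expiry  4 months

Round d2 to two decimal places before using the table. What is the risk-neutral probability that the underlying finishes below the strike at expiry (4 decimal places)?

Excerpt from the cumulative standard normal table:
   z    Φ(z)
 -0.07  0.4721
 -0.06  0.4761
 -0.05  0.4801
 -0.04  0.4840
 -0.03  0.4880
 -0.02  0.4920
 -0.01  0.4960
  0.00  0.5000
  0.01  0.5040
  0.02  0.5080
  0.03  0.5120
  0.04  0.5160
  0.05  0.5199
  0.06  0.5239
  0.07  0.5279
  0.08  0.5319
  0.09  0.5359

0.5040

σ√T = 0.54 × 0.5774 = 0.3118
d₁ = [ln(440/430) + (0.067 + ½·0.54²)·0.3333] / (σ√T) = (0.0230 + 0.0709) / 0.3118 = 0.3013 which rounds to 0.30
d₂ = 0.3013 − 0.3118 = -0.0105 which rounds to -0.01
Risk-neutral Pr[S_T < K] = N(−d₂) = N(0.01) = 0.5040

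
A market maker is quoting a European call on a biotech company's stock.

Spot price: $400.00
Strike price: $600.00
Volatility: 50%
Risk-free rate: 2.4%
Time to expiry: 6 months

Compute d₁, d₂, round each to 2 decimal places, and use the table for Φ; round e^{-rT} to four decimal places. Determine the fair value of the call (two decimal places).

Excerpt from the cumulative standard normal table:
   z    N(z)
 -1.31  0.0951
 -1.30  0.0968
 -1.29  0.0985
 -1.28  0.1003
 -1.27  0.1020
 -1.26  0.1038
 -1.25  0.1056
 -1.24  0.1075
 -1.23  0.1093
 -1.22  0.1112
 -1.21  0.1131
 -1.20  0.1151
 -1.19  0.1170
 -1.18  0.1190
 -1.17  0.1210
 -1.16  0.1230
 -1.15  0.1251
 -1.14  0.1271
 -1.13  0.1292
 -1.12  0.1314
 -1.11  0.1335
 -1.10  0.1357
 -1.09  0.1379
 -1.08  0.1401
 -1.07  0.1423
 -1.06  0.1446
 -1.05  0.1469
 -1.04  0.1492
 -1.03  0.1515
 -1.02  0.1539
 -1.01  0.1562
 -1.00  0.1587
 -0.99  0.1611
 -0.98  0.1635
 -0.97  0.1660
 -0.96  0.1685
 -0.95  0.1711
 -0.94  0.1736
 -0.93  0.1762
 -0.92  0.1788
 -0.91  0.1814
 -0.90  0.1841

$11.04

T = 0.5;  σ√T = 0.3536
d₁ = [ln(400/600) + (0.024 + ½·0.5²)·0.5] / (σ√T) = (-0.4055 + 0.0745) / 0.3536 = -0.9361 → -0.94
d₂ = -0.9361 − 0.3536 = -1.2897 → -1.29
exp(−rT) = exp(−0.024·0.5) = 0.9881
N(d₁) = N(-0.94) = 0.1736;  N(d₂) = N(-1.29) = 0.0985
C = 400·0.1736 − 600·0.9881·0.0985 = 69.4400 − 58.3967 = 11.0433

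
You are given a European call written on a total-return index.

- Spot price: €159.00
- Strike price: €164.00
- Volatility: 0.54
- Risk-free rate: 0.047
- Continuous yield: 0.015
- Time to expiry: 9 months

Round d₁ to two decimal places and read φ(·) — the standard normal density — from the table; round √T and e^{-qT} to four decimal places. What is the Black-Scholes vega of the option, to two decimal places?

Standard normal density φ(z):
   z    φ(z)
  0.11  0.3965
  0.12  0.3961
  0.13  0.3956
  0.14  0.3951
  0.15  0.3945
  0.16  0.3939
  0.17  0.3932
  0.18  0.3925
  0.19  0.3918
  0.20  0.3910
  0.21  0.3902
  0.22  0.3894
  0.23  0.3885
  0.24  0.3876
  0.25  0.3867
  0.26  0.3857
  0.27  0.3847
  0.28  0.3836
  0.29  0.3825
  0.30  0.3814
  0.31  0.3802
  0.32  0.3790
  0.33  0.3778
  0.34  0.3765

53.02

T = 0.75;  σ√T = 0.4677
d₁ = [ln(159/164) + (0.047 − 0.015 + ½·0.54²)·0.75] / (σ√T) = (-0.0310 + 0.1334) / 0.4677 = 0.2189 which rounds to 0.22
√T = √0.75 = 0.8660
φ(d₁) = φ(0.22) = 0.3894
exp(−qT) = exp(−0.015·0.75) = 0.9888
vega = S·exp(−qT)·φ(d₁)·√T = 159·0.9888·0.3894·0.8660 = 53.0175
(Call and put vega coincide under Black-Scholes.)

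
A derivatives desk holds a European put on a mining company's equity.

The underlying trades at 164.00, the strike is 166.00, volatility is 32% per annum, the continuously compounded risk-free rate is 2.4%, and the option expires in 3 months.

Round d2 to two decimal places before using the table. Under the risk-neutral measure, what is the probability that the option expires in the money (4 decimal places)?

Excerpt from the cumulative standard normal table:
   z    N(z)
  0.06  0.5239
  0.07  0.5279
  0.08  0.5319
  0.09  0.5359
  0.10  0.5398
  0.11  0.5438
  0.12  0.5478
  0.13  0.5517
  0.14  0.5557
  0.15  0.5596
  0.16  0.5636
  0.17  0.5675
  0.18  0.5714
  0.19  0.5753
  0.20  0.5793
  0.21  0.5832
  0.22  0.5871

σ√T = 0.32·√0.25 = 0.1600
d₁ = [ln(164/166) + (0.024 + ½·0.32²)·0.25] / (σ√T) = (-0.0121 + 0.0188) / 0.1600 = 0.0417 which rounds to 0.04
d₂ = 0.0417 − 0.1600 = -0.1183 which rounds to -0.12
Pr(exercise) under Q = N(−d₂) = N(0.12) = 0.5478

0.5478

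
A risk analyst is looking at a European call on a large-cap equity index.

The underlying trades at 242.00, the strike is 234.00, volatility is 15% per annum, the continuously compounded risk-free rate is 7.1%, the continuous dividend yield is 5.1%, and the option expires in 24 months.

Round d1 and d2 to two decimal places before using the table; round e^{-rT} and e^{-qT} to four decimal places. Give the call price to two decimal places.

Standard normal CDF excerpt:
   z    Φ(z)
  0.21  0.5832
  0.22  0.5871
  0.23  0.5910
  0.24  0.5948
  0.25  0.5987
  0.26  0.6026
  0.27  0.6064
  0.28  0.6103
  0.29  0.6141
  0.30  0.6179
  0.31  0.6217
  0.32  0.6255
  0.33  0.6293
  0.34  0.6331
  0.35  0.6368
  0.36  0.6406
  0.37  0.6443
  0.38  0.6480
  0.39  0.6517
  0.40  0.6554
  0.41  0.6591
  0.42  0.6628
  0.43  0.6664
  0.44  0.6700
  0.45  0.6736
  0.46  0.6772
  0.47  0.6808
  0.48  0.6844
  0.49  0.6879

26.44

σ√T = 0.15 × 1.4142 = 0.2121
d₁ = [ln(242/234) + (0.071 − 0.051 + 0.15²/2)·2] / 0.2121 = [0.0336 + 0.0625] / 0.2121 = 0.4531 which rounds to 0.45
d₂ = d₁ − σ√T = 0.4531 − 0.2121 = 0.2410 which rounds to 0.24
exp(−qT) = exp(−0.051·2) = 0.9030;  exp(−rT) = exp(−0.071·2) = 0.8676
N(d₁) = N(0.45) = 0.6736;  N(d₂) = N(0.24) = 0.5948
C = 242·0.9030·0.6736 − 234·0.8676·0.5948 = 147.1991 − 120.7553 = 26.4438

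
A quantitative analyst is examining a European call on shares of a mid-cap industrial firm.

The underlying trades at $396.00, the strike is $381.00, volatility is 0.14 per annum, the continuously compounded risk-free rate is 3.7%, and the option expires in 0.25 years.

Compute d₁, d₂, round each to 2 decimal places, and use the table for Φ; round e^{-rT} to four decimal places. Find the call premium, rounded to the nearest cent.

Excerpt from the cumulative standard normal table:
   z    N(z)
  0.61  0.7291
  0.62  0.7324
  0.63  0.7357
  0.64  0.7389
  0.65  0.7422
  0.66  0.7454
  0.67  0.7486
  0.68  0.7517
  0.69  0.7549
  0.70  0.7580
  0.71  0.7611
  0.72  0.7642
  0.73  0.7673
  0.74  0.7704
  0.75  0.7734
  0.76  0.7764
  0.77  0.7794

$22.45

σ√T = 0.14·√0.25 = 0.0700
d₁ = [ln(396/381) + (0.037 + 0.14²/2)·0.25] / 0.0700 = [0.0386 + 0.0117] / 0.0700 = 0.7188 which rounds to 0.72
d₂ = d₁ − σ√T = 0.7188 − 0.0700 = 0.6488 which rounds to 0.65
exp(−rT) = exp(−0.037·0.25) = 0.9908
N(d₁) = N(0.72) = 0.7642;  N(d₂) = N(0.65) = 0.7422
C = 396·0.7642 − 381·0.9908·0.7422 = 302.6232 − 280.1766 = 22.4466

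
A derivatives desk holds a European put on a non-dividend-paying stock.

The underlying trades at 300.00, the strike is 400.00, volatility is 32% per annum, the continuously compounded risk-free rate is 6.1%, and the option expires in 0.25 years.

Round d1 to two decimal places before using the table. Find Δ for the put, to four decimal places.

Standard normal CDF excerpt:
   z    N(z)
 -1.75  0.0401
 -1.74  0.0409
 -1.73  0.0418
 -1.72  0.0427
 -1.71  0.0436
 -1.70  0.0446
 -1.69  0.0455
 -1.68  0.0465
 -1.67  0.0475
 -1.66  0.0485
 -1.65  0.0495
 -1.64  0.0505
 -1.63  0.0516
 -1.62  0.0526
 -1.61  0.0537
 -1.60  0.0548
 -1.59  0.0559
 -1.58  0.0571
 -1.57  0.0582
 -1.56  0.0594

-0.9474

σ√T = 0.32·√0.25 = 0.1600
ln(S/K) + (r + σ²/2)T = ln(300/400) + (0.061 + 0.32²/2)·0.25 = -0.2877 + 0.0280 = -0.2596
d₁ = -0.2596 / 0.1600 = -1.6227 → -1.62
N(d₁) = N(-1.62) = 0.0526
Δ_put = N(d₁) − 1 = 0.0526 − 1 = -0.9474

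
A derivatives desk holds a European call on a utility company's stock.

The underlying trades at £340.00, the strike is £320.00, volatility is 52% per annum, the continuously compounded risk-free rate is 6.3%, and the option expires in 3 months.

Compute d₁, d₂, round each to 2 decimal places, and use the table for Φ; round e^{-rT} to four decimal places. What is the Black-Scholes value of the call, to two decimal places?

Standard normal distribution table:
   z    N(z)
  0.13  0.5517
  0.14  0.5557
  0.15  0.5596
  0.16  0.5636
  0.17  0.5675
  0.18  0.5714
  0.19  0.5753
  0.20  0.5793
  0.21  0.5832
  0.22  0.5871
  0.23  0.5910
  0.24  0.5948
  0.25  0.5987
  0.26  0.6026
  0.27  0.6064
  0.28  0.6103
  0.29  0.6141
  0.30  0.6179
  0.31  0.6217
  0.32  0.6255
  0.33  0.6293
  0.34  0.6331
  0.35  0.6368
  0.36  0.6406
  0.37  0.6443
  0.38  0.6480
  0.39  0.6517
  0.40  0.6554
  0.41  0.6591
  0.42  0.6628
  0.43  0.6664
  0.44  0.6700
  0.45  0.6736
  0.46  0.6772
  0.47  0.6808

T = 0.25;  σ√T = 0.2600
d₁ = [ln(340/320) + (0.063 + 0.52²/2)·0.25] / 0.2600 = [0.0606 + 0.0496] / 0.2600 = 0.4237 which rounds to 0.42
d₂ = d₁ − σ√T = 0.4237 − 0.2600 = 0.1637 which rounds to 0.16
e^(−rT) = e^(−0.063·0.25) = 0.9844
N(d₁) = N(0.42) = 0.6628;  N(d₂) = N(0.16) = 0.5636
C = 340·0.6628 − 320·0.9844·0.5636 = 225.3520 − 177.5385 = 47.8135

£47.81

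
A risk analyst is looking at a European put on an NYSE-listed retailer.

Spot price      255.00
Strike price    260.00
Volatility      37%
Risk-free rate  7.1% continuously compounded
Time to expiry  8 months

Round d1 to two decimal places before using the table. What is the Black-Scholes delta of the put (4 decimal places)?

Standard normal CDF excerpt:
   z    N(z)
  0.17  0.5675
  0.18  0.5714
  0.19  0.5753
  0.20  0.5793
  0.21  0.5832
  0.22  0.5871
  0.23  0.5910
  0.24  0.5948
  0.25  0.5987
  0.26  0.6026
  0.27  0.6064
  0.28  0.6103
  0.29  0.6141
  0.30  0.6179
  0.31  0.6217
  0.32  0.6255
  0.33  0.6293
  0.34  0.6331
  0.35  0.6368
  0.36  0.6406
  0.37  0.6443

σ√T = 0.37 × 0.8165 = 0.3021
d₁ = [ln(255/260) + (0.071 + 0.37²/2)·0.6667] / 0.3021 = [-0.0194 + 0.0930] / 0.3021 = 0.2435 ⇒ 0.24
N(d₁) = N(0.24) = 0.5948
Δ_put = N(d₁) − 1 = 0.5948 − 1 = -0.4052

-0.4052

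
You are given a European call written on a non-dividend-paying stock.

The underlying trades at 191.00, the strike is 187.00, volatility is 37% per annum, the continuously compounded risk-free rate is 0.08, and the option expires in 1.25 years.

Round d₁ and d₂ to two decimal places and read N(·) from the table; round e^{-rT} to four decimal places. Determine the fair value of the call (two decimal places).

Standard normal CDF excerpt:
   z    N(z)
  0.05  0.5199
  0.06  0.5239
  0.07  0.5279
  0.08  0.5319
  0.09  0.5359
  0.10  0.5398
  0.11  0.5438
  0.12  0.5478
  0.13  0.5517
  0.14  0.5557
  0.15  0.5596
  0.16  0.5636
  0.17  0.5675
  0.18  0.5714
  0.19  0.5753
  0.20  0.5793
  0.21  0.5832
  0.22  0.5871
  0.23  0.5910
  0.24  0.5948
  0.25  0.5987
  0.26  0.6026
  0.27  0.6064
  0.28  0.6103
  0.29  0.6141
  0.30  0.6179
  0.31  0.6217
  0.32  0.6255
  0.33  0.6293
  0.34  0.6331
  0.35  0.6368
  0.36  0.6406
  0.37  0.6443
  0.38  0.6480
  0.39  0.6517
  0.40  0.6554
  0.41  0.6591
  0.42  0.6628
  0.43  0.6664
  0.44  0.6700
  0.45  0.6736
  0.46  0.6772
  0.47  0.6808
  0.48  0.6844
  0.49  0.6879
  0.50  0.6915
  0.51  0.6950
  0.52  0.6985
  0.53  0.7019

T = 1.25;  σ√T = 0.4137
ln(S/K) + (r + σ²/2)T = ln(191/187) + (0.08 + 0.37²/2)·1.25 = 0.0212 + 0.1856 = 0.2067
d₁ = 0.2067 / 0.4137 = 0.4997 ≈ 0.50
d₂ = d₁ − σ√T = 0.4997 − 0.4137 = 0.0861 ≈ 0.09
exp(−rT) = exp(−0.08·1.25) = 0.9048
N(d₁) = N(0.50) = 0.6915;  N(d₂) = N(0.09) = 0.5359
C = 191·0.6915 − 187·0.9048·0.5359 = 132.0765 − 90.6730 = 41.4035

41.40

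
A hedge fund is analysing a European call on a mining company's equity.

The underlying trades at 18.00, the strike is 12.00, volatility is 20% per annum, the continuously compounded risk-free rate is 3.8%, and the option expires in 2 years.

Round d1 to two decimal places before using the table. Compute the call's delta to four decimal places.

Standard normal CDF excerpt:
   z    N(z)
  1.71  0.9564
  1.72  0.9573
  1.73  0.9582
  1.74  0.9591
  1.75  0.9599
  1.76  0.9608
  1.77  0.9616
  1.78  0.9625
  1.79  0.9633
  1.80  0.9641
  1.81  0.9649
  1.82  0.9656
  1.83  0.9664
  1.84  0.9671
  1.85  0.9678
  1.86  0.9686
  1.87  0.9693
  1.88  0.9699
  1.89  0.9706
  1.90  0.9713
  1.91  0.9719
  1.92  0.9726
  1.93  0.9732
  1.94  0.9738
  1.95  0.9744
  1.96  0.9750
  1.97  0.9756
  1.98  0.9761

0.9671

σ√T = 0.2·√2 = 0.2828
ln(S/K) + (r + σ²/2)T = ln(18/12) + (0.038 + 0.2²/2)·2 = 0.4055 + 0.1160 = 0.5215
d₁ = 0.5215 / 0.2828 = 1.8437 ⇒ 1.84
N(d₁) = N(1.84) = 0.9671
Δ_call = N(d₁) = 0.9671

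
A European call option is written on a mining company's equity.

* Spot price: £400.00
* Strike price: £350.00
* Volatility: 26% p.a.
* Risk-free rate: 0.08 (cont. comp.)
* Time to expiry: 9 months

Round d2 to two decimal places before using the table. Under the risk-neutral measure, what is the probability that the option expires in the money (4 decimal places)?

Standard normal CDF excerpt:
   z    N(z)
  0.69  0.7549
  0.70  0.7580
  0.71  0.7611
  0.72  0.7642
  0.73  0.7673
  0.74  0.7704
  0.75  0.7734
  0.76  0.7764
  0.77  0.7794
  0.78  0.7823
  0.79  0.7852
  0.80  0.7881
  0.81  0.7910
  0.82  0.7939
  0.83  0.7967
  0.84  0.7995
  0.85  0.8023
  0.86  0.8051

σ√T = 0.26 × 0.8660 = 0.2252
ln(S/K) + (r + σ²/2)T = ln(400/350) + (0.08 + 0.26²/2)·0.75 = 0.1335 + 0.0854 = 0.2189
d₁ = 0.2189 / 0.2252 = 0.9721 → 0.97
d₂ = d₁ − σ√T = 0.9721 − 0.2252 = 0.7469 → 0.75
Pr(exercise) under Q = N(d₂) = 0.7734

0.7734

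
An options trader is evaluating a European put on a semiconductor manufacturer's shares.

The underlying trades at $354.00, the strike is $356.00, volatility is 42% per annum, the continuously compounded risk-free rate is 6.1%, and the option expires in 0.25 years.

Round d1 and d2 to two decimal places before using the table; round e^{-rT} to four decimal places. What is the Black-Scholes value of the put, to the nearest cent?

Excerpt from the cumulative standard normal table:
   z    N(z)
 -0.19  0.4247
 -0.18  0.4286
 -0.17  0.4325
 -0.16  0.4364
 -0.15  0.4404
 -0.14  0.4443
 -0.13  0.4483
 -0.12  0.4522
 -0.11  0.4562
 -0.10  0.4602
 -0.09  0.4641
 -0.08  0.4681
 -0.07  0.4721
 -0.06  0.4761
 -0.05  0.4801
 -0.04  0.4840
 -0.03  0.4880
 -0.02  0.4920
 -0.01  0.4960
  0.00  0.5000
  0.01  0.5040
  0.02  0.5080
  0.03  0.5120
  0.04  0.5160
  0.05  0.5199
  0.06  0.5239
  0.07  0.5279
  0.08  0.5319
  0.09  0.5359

σ√T = 0.42·√0.25 = 0.2100
d₁ = [ln(354/356) + (0.061 + 0.42²/2)·0.25] / 0.2100 = [-0.0056 + 0.0373] / 0.2100 = 0.1508 ⇒ 0.15
d₂ = d₁ − σ√T = 0.1508 − 0.2100 = -0.0592 ⇒ -0.06
exp(−rT) = exp(−0.061·0.25) = 0.9849
N(−d₂) = N(0.06) = 0.5239;  N(−d₁) = N(-0.15) = 0.4404
P = 356·0.9849·0.5239 − 354·0.4404 = 183.6921 − 155.9016 = 27.7905

$27.79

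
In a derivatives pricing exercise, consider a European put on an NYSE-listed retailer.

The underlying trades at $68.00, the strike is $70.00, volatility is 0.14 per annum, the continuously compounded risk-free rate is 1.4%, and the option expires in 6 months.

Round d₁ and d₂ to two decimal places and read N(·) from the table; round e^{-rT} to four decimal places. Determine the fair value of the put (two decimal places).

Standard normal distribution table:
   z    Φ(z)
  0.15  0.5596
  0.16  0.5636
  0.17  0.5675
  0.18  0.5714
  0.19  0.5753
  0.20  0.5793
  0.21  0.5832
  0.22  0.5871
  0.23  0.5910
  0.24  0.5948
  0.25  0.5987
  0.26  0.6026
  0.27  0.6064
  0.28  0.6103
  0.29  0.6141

$3.56

σ√T = 0.14·√0.5 = 0.0990
d₁ = [ln(68/70) + (0.014 + 0.14²/2)·0.5] / 0.0990 = [-0.0290 + 0.0119] / 0.0990 = -0.1726 ⇒ -0.17
d₂ = d₁ − σ√T = -0.1726 − 0.0990 = -0.2716 ⇒ -0.27
e^(−rT) = e^(−0.014·0.5) = 0.9930
N(−d₂) = N(0.27) = 0.6064;  N(−d₁) = N(0.17) = 0.5675
P = 70·0.9930·0.6064 − 68·0.5675 = 42.1509 − 38.5900 = 3.5609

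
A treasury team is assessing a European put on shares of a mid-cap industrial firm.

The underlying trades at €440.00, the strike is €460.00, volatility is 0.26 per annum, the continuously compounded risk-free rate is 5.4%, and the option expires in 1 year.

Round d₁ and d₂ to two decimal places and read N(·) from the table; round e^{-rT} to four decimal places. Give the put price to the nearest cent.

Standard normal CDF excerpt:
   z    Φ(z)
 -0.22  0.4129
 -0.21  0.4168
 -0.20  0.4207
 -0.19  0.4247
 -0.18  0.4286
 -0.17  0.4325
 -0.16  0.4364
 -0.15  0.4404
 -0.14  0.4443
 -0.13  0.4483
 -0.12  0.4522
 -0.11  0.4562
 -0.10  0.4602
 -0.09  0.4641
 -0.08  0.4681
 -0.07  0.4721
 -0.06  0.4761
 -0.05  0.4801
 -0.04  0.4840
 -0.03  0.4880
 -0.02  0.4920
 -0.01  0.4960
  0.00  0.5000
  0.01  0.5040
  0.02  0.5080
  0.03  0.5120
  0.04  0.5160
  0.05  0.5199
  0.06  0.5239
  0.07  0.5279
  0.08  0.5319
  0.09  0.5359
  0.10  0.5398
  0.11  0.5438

€43.25

σ√T = 0.26 × 1.0000 = 0.2600
d₁ = [ln(440/460) + (0.054 + 0.26²/2)·1] / 0.2600 = [-0.0445 + 0.0878] / 0.2600 = 0.1667 which rounds to 0.17
d₂ = d₁ − σ√T = 0.1667 − 0.2600 = -0.0933 which rounds to -0.09
exp(−rT) = exp(−0.054·1) = 0.9474
N(−d₂) = N(0.09) = 0.5359;  N(−d₁) = N(-0.17) = 0.4325
P = 460·0.9474·0.5359 − 440·0.4325 = 233.5474 − 190.3000 = 43.2474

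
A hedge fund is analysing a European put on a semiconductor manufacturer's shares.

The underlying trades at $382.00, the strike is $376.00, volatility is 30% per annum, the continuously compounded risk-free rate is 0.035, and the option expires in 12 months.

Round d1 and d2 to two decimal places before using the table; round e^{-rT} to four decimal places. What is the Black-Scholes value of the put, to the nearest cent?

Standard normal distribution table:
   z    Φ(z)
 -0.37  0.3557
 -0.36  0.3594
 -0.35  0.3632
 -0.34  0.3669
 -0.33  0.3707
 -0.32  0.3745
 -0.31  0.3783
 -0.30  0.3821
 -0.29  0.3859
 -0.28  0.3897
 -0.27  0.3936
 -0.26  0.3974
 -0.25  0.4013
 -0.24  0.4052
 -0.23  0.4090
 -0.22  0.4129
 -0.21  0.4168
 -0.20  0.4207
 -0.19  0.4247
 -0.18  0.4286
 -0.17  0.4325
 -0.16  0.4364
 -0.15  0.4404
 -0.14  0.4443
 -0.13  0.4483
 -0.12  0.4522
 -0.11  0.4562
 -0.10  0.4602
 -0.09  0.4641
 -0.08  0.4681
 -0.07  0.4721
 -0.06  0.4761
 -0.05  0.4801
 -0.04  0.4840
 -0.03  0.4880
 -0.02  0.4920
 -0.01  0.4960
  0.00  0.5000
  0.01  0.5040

$35.57

σ√T = 0.3 × 1.0000 = 0.3000
d₁ = [ln(382/376) + (0.035 + 0.3²/2)·1] / 0.3000 = [0.0158 + 0.0800] / 0.3000 = 0.3194 ⇒ 0.32
d₂ = d₁ − σ√T = 0.3194 − 0.3000 = 0.0194 ⇒ 0.02
exp(−rT) = exp(−0.035·1) = 0.9656
N(−d₂) = N(-0.02) = 0.4920;  N(−d₁) = N(-0.32) = 0.3745
P = 376·0.9656·0.4920 − 382·0.3745 = 178.6283 − 143.0590 = 35.5693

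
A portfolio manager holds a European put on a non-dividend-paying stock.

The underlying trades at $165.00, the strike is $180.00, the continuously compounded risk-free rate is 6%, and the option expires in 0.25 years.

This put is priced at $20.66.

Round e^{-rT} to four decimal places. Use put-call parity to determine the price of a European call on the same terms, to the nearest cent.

$8.34

e^(−rT) = e^(−0.06·0.25) = 0.9851
Put-call parity: C − P = S − K·e^(−rT) = 165 − 180·0.9851 = 165 − 177.3180 = -12.3180
C = P + (C − P) = 20.66 + (-12.3180) = 8.3420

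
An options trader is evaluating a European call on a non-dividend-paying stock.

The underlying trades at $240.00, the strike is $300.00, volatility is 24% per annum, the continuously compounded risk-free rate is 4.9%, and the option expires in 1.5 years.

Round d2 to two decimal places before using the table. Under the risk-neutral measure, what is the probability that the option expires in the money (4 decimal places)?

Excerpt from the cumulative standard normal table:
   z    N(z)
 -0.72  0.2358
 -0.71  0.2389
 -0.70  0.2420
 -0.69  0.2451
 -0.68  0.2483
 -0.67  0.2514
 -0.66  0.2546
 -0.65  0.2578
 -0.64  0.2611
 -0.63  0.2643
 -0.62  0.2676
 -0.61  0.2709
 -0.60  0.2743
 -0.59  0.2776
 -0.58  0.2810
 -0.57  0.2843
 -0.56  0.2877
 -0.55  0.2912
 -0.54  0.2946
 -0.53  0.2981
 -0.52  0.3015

0.2546

σ√T = 0.24 × 1.2247 = 0.2939
ln(S/K) + (r + σ²/2)T = ln(240/300) + (0.049 + 0.24²/2)·1.5 = -0.2231 + 0.1167 = -0.1064
d₁ = -0.1064 / 0.2939 = -0.3621 ⇒ -0.36
d₂ = d₁ − σ√T = -0.3621 − 0.2939 = -0.6561 ⇒ -0.66
Pr(exercise) under Q = N(d₂) = 0.2546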